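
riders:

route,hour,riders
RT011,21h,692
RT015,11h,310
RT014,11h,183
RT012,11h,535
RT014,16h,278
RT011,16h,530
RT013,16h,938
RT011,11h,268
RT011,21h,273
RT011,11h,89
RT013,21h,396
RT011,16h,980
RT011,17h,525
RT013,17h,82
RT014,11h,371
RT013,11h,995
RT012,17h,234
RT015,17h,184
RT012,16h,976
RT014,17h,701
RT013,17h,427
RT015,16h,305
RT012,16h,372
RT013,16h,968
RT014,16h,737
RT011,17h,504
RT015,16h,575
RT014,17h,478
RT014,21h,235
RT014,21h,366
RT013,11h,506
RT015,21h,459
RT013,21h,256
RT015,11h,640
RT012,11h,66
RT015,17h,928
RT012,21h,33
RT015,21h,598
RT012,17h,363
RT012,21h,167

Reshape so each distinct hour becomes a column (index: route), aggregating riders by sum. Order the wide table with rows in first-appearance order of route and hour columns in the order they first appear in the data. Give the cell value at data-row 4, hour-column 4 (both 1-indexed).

597

With rows in first-appearance order of route, row 4 is route=RT012. hour columns in first-appearance order: 21h, 11h, 16h, 17h; column 4 is 17h.
Long rows with route=RT012, hour=17h: 234 + 363 = 597.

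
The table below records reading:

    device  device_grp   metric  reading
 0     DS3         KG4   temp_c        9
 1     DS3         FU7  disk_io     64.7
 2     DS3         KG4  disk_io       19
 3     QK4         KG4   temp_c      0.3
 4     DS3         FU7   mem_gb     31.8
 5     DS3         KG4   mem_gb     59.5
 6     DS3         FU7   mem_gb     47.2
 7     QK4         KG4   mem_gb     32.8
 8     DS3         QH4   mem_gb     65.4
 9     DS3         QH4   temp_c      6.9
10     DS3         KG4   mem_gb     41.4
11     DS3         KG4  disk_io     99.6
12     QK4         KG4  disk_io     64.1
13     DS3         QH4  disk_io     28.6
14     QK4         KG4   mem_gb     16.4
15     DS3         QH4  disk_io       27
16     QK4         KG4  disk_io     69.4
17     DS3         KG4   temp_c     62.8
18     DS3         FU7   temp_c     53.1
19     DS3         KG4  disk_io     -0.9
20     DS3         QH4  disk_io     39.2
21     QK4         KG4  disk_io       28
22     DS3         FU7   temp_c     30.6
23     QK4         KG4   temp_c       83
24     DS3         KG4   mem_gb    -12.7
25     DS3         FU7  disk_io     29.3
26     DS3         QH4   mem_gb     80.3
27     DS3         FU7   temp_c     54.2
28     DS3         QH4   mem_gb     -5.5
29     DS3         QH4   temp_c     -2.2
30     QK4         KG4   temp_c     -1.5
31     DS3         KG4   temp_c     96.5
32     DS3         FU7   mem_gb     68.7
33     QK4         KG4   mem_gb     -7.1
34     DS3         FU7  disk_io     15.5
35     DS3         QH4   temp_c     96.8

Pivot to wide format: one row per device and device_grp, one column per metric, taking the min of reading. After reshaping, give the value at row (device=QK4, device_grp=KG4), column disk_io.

28

Rows with device=QK4, device_grp=KG4 and metric=disk_io: reading values are 64.1, 69.4, 28.
min(64.1, 69.4, 28) = 28.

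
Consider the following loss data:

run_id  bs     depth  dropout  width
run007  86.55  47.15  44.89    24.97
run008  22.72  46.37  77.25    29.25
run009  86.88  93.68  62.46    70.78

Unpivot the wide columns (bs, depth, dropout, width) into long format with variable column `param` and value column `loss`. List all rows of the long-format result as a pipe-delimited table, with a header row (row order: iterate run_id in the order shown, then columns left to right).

| run_id | param | loss |
| run007 | bs | 86.55 |
| run007 | depth | 47.15 |
| run007 | dropout | 44.89 |
| run007 | width | 24.97 |
| run008 | bs | 22.72 |
| run008 | depth | 46.37 |
| run008 | dropout | 77.25 |
| run008 | width | 29.25 |
| run009 | bs | 86.88 |
| run009 | depth | 93.68 |
| run009 | dropout | 62.46 |
| run009 | width | 70.78 |

Each (run_id, column) pair becomes one row: 3 × 4 = 12 rows.
For example, (run007, bs) → loss=86.55.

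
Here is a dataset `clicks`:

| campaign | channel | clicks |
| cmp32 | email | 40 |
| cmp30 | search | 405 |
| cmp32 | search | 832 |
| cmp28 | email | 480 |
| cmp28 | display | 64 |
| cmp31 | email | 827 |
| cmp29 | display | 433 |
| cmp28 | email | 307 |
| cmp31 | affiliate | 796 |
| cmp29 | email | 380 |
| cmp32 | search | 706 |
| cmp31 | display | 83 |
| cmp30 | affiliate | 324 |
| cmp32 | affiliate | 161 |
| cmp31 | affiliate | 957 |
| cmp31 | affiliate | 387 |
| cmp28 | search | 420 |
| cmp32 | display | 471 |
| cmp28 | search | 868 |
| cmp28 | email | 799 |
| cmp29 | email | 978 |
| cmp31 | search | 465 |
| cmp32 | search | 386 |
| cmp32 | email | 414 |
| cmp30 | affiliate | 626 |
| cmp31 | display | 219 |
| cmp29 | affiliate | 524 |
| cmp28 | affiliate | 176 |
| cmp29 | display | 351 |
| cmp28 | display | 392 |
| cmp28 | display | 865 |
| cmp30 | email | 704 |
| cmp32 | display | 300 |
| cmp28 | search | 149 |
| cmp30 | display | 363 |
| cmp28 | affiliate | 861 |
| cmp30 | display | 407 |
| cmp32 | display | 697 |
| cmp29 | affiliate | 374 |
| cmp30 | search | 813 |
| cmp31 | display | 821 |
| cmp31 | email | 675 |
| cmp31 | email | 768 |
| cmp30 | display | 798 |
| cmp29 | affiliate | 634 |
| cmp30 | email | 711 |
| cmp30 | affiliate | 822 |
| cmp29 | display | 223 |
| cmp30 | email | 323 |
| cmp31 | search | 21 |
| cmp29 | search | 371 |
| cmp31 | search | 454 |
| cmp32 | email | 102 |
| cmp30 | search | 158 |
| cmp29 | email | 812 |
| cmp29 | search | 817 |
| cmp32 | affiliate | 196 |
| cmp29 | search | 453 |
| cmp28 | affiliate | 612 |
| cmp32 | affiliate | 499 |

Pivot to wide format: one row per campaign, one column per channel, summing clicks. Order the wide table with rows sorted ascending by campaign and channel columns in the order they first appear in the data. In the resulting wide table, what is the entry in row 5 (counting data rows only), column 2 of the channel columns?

With rows sorted ascending by campaign, row 5 is campaign=cmp32. channel columns in first-appearance order: email, search, display, affiliate; column 2 is search.
Long rows with campaign=cmp32, channel=search: 832 + 706 + 386 = 1924.

1924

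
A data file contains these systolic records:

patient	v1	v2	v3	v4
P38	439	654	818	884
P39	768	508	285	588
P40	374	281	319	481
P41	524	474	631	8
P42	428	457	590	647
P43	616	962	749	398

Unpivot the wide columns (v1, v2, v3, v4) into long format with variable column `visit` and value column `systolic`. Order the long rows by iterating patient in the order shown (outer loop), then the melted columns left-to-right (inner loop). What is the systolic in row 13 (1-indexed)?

24 rows total (6 × 4). Row 13: index ⌊(13-1)/4⌋ = 3 into patient → P41; (13-1) mod 4 = 0 into the melted columns → v1.
So row 13 is (P41, v1, 524); systolic = 524.

524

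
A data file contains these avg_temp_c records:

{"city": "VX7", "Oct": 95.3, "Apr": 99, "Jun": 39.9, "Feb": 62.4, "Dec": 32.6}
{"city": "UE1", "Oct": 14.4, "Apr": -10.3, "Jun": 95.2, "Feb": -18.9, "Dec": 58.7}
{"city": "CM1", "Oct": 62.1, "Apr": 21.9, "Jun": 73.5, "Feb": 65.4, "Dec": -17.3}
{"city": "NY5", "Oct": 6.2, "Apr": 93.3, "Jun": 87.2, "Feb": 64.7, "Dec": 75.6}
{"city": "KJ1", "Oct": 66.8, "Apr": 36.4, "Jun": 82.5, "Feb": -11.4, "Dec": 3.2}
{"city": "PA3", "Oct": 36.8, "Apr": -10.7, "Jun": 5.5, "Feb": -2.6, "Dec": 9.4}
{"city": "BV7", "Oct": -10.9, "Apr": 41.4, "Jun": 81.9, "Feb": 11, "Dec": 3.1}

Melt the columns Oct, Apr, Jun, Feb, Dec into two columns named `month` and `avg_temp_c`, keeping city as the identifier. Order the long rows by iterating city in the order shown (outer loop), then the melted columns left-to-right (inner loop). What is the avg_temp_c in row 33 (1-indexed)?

35 rows total (7 × 5). Row 33: index ⌊(33-1)/5⌋ = 6 into city → BV7; (33-1) mod 5 = 2 into the melted columns → Jun.
So row 33 is (BV7, Jun, 81.9); avg_temp_c = 81.9.

81.9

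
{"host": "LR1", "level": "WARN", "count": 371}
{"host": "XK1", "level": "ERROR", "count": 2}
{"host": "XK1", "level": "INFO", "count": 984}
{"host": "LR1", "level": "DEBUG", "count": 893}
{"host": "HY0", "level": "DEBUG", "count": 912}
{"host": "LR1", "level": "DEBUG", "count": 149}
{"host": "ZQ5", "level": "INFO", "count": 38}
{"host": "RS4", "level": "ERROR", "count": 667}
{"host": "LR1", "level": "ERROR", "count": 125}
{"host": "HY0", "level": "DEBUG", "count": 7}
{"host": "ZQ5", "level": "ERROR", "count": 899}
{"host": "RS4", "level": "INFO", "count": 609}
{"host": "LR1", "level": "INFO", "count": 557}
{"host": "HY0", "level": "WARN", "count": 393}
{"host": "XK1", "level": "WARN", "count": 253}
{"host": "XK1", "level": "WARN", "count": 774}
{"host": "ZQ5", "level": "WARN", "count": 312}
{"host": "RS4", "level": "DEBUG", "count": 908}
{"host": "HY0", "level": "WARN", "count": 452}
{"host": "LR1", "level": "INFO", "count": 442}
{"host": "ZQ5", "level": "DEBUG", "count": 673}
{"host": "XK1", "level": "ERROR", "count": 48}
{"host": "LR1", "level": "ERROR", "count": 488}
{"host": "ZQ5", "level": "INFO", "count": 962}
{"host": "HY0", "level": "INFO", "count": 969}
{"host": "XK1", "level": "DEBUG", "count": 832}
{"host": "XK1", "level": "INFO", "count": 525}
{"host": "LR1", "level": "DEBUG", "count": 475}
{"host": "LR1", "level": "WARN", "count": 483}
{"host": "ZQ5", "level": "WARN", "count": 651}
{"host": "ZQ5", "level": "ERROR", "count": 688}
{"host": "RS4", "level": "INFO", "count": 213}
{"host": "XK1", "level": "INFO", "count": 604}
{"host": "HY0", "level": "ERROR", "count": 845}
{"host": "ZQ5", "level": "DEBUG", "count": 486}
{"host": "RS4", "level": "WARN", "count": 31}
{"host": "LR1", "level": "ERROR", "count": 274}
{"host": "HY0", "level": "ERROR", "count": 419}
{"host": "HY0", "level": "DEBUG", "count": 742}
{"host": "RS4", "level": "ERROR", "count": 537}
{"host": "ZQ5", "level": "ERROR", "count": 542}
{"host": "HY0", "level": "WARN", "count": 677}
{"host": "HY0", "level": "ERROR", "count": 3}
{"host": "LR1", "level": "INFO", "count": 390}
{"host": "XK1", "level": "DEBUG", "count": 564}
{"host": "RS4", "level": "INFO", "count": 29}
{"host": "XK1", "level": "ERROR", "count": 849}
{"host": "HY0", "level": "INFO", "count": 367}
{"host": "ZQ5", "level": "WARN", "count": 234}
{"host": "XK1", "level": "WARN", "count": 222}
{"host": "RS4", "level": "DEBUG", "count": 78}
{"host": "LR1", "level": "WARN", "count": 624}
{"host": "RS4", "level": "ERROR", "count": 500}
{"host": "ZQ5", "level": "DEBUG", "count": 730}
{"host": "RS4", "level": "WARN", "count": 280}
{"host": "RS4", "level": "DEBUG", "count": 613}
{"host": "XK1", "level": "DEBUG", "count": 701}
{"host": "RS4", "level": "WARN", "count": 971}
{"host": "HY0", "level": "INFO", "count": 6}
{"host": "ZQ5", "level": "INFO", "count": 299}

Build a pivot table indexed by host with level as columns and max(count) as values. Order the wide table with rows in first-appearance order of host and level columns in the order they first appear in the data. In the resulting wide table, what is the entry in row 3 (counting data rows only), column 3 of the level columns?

969

With rows in first-appearance order of host, row 3 is host=HY0. level columns in first-appearance order: WARN, ERROR, INFO, DEBUG; column 3 is INFO.
Long rows with host=HY0, level=INFO: max(969, 367, 6) = 969.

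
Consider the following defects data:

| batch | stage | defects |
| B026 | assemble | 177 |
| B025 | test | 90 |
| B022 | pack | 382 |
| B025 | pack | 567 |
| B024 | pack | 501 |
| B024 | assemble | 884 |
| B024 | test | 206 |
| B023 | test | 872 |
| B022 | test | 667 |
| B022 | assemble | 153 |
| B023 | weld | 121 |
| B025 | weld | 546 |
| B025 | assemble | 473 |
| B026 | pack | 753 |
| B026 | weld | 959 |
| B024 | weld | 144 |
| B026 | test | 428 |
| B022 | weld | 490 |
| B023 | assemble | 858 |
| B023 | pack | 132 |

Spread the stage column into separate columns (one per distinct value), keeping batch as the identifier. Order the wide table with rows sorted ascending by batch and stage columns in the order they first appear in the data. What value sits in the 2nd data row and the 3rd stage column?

132

With rows sorted ascending by batch, row 2 is batch=B023. stage columns in first-appearance order: assemble, test, pack, weld; column 3 is pack.
Long rows with batch=B023, stage=pack: defects = 132.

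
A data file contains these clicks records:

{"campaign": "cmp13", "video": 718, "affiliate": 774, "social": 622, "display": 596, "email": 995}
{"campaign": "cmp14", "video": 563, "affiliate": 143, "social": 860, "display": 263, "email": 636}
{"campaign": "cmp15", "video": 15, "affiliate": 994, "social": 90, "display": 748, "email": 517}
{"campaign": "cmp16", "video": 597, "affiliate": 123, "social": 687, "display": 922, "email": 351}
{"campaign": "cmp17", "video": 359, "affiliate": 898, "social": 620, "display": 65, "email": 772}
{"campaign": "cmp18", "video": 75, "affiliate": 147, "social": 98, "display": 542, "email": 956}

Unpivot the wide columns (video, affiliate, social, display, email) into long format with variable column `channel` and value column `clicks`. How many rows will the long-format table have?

6 campaign values × 5 melted columns = 30 rows.

30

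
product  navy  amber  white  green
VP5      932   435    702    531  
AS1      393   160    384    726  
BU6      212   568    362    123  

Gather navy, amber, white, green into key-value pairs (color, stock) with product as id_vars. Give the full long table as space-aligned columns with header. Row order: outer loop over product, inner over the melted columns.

Each (product, column) pair becomes one row: 3 × 4 = 12 rows.
For example, (VP5, navy) → stock=932.

product  color  stock
VP5      navy   932  
VP5      amber  435  
VP5      white  702  
VP5      green  531  
AS1      navy   393  
AS1      amber  160  
AS1      white  384  
AS1      green  726  
BU6      navy   212  
BU6      amber  568  
BU6      white  362  
BU6      green  123  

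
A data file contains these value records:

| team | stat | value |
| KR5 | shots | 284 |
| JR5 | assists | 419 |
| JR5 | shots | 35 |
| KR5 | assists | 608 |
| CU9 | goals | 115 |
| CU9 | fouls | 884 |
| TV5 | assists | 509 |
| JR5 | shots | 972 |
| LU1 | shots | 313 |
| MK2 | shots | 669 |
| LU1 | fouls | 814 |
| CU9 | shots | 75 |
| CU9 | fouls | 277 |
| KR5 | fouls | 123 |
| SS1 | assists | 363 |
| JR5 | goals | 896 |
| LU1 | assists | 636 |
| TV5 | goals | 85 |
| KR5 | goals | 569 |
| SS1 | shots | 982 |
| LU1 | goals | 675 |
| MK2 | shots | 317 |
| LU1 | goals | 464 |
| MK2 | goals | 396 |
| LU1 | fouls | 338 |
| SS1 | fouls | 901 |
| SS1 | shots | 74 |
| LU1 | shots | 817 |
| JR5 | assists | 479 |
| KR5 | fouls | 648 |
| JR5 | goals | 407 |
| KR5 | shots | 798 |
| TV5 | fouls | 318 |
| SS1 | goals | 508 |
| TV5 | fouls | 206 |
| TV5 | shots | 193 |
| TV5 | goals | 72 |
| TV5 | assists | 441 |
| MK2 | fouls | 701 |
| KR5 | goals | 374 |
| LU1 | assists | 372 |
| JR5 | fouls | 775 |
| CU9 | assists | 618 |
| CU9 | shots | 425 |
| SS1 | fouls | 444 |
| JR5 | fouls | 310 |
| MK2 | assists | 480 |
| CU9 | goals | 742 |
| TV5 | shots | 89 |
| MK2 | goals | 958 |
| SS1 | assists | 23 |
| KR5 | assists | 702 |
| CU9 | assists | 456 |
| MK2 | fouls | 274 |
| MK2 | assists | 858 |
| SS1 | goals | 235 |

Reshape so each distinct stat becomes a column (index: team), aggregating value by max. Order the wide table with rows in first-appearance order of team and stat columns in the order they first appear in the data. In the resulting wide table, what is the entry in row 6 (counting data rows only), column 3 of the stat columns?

With rows in first-appearance order of team, row 6 is team=MK2. stat columns in first-appearance order: shots, assists, goals, fouls; column 3 is goals.
Long rows with team=MK2, stat=goals: max(396, 958) = 958.

958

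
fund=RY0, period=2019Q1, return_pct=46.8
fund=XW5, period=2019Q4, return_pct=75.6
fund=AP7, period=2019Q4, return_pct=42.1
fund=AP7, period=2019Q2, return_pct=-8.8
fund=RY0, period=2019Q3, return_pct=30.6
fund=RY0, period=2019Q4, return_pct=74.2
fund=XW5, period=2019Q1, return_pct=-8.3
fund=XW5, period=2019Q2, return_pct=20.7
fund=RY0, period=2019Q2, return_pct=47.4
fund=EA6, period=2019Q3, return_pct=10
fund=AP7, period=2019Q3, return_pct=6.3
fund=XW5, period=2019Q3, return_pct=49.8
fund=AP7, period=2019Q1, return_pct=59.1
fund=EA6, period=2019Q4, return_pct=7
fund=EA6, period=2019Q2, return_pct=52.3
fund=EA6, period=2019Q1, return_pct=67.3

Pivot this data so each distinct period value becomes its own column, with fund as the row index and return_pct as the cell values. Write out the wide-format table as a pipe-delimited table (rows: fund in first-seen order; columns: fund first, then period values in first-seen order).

Columns: fund plus the 4 distinct period values (2019Q1, 2019Q4, 2019Q2, 2019Q3).
For example, row RY0 column 2019Q1 takes return_pct=46.8 from the long row (RY0, 2019Q1).

| fund | 2019Q1 | 2019Q4 | 2019Q2 | 2019Q3 |
| RY0 | 46.8 | 74.2 | 47.4 | 30.6 |
| XW5 | -8.3 | 75.6 | 20.7 | 49.8 |
| AP7 | 59.1 | 42.1 | -8.8 | 6.3 |
| EA6 | 67.3 | 7 | 52.3 | 10 |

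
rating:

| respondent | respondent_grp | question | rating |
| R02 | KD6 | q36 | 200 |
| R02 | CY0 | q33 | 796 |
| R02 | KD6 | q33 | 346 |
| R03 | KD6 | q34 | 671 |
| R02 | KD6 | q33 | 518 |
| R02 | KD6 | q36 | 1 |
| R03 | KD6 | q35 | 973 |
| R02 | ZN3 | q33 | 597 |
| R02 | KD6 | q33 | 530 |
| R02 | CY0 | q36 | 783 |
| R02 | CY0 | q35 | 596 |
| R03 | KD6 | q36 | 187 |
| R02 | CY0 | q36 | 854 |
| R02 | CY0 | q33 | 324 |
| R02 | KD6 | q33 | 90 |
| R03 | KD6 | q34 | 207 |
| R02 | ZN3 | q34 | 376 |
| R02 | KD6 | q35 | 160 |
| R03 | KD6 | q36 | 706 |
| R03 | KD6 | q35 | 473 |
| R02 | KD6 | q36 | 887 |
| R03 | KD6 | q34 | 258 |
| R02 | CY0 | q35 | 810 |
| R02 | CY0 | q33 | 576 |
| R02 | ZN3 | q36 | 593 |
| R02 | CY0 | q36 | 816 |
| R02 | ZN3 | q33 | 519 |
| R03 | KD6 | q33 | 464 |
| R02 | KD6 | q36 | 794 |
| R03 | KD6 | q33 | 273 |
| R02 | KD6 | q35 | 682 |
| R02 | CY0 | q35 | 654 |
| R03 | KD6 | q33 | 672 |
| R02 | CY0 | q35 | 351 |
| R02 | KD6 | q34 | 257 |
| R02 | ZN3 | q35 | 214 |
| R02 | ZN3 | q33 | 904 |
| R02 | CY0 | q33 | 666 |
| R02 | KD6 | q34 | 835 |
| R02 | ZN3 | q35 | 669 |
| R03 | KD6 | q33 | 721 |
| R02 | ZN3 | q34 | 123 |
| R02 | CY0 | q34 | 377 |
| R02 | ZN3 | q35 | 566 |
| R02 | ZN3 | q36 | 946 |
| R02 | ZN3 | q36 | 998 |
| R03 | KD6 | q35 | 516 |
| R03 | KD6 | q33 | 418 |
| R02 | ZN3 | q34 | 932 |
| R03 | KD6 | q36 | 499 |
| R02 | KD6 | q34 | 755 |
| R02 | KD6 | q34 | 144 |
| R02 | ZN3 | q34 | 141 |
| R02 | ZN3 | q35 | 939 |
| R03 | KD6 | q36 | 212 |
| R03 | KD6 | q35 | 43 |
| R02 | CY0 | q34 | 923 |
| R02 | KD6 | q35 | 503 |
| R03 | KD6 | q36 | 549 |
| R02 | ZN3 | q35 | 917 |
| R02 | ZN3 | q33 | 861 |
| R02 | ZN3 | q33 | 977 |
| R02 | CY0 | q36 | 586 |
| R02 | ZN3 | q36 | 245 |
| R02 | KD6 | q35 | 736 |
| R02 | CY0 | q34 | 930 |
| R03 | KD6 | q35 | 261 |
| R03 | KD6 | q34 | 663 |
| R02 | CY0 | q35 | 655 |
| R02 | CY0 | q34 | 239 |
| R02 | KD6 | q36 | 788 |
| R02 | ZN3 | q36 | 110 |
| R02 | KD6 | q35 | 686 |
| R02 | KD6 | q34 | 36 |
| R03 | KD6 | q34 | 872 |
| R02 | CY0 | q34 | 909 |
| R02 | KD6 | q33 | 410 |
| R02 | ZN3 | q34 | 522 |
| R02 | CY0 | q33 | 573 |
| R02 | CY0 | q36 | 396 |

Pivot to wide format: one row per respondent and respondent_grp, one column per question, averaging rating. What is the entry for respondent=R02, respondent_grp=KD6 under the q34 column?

405.40

Rows with respondent=R02, respondent_grp=KD6 and question=q34: rating values are 257, 835, 755, 144, 36.
(257 + 835 + 755 + 144 + 36) / 5 = 405.40.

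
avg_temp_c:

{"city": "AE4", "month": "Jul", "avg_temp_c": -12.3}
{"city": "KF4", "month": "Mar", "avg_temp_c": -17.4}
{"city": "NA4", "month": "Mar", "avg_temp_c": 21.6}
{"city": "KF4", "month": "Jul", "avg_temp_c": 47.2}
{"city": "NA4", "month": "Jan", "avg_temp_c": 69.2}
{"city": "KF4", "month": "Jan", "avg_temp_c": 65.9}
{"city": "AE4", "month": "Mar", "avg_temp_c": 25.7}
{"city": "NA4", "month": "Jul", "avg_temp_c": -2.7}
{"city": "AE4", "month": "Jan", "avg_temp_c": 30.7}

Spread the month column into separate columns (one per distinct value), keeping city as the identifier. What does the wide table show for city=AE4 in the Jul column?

Wide layout: rows indexed by city, columns are the 3 distinct month values (Jul, Mar, Jan).
Cell (city=AE4, month=Jul) draws from the long row where city=AE4 and month=Jul, which has avg_temp_c=-12.3.

-12.3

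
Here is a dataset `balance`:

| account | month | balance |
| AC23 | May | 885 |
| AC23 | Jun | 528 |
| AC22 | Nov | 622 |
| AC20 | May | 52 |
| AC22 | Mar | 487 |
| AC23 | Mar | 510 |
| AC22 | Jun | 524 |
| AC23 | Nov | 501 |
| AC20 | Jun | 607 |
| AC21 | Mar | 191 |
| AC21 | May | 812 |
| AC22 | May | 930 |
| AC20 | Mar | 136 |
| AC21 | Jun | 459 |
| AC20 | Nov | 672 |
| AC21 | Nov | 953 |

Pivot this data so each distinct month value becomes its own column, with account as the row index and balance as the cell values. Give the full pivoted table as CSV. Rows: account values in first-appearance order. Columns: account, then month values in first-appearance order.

account,May,Jun,Nov,Mar
AC23,885,528,501,510
AC22,930,524,622,487
AC20,52,607,672,136
AC21,812,459,953,191

Columns: account plus the 4 distinct month values (May, Jun, Nov, Mar).
For example, row AC23 column May takes balance=885 from the long row (AC23, May).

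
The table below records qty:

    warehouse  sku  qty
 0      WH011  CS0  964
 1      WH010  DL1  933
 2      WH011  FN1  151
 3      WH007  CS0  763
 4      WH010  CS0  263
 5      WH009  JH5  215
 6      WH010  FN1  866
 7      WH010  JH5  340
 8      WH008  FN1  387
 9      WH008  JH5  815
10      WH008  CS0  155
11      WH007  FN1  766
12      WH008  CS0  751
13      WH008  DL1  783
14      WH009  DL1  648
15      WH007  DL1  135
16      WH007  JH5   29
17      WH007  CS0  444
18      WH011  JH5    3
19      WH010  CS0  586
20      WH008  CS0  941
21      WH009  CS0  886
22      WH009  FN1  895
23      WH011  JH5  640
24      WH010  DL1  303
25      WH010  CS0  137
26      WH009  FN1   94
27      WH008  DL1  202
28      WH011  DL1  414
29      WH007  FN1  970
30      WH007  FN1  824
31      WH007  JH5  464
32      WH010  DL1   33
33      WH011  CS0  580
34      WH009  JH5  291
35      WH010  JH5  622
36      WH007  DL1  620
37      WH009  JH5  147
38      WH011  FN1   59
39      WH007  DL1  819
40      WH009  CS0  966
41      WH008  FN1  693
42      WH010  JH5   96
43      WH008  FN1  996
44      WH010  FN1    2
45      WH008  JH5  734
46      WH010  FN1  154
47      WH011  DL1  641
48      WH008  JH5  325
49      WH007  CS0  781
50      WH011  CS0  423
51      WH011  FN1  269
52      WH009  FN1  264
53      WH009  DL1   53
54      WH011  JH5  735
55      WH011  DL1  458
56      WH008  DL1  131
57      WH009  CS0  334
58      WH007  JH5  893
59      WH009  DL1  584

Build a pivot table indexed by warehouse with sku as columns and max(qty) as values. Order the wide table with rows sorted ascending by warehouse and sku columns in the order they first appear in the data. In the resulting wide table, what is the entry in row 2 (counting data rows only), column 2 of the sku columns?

783

With rows sorted ascending by warehouse, row 2 is warehouse=WH008. sku columns in first-appearance order: CS0, DL1, FN1, JH5; column 2 is DL1.
Long rows with warehouse=WH008, sku=DL1: max(783, 202, 131) = 783.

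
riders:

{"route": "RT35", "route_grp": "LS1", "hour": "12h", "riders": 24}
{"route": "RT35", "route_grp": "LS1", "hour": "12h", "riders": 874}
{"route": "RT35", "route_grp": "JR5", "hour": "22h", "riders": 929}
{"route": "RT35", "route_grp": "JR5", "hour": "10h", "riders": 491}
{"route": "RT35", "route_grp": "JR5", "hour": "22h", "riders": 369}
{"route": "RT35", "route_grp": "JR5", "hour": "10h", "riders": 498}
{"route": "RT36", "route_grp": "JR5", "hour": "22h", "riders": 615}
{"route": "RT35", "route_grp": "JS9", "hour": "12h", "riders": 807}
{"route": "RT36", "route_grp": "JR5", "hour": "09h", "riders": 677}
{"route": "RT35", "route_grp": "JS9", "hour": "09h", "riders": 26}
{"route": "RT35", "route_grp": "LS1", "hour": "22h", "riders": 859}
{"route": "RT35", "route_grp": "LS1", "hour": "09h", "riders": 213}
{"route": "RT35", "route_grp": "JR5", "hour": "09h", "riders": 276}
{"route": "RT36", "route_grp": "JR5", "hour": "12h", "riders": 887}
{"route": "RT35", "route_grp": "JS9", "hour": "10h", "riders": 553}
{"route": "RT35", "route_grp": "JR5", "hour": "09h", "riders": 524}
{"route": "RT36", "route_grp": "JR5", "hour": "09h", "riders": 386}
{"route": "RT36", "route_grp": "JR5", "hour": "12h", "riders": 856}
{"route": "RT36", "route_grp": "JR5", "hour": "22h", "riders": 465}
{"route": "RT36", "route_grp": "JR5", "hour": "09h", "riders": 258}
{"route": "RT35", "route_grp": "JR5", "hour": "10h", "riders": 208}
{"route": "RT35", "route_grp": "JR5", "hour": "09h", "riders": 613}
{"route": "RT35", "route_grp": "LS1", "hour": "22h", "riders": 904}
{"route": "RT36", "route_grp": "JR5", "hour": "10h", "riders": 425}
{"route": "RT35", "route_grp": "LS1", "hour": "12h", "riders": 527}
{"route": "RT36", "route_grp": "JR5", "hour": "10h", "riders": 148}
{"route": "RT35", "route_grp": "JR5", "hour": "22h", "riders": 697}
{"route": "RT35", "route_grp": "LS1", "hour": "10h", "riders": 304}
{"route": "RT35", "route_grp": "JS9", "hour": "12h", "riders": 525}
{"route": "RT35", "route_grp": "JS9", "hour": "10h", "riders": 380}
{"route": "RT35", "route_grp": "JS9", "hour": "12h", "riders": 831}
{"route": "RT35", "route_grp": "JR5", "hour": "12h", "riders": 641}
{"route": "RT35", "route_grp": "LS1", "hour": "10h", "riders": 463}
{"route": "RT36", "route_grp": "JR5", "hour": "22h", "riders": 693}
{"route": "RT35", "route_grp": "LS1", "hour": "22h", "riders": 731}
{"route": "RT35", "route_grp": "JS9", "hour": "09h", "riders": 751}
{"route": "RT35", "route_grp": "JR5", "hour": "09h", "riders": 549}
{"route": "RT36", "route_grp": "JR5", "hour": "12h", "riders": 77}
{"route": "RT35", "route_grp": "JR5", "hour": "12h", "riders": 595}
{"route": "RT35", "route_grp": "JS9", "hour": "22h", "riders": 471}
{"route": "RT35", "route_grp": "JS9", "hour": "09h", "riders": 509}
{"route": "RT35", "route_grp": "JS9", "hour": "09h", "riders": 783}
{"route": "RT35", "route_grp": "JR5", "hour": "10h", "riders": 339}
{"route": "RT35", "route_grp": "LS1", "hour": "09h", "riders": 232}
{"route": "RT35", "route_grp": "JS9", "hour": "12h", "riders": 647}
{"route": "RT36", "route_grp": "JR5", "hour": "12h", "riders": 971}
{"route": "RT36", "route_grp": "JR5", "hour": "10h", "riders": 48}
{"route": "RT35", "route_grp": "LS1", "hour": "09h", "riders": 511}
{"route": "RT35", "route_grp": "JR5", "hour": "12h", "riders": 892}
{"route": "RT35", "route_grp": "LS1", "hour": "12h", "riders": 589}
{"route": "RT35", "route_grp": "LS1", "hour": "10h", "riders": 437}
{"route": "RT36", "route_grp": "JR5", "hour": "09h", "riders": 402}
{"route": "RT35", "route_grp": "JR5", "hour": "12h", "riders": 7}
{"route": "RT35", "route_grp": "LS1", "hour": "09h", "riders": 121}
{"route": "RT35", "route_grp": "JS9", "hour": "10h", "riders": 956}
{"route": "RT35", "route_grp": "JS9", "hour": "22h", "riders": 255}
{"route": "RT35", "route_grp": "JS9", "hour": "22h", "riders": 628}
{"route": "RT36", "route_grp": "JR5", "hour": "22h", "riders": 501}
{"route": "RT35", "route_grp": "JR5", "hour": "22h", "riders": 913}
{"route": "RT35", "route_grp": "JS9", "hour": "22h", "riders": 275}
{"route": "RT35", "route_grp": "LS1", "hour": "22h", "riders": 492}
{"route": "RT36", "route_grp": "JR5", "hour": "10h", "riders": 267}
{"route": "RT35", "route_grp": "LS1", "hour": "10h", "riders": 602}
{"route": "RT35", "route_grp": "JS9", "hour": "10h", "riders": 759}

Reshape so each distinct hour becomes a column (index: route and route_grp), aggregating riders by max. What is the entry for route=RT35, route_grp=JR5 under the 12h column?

892

Rows with route=RT35, route_grp=JR5 and hour=12h: riders values are 641, 595, 892, 7.
max(641, 595, 892, 7) = 892.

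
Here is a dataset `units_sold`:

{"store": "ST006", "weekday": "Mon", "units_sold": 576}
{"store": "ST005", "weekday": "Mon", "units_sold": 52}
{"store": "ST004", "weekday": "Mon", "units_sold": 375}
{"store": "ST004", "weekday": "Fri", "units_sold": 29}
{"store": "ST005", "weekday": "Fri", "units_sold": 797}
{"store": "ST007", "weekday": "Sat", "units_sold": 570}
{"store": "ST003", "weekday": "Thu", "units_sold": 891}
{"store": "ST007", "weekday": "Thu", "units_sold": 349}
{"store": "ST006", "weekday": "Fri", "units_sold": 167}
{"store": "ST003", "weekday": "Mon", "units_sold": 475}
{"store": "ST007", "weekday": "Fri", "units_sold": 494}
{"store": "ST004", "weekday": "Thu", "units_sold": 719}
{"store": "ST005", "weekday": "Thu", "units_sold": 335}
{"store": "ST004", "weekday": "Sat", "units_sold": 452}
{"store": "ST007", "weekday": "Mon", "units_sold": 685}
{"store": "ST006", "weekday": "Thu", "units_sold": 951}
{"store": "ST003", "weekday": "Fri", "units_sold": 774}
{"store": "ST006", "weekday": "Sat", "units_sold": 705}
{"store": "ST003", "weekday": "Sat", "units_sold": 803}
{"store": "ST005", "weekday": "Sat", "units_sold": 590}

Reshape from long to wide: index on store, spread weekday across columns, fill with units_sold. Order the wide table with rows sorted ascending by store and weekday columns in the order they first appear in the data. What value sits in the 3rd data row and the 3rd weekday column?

With rows sorted ascending by store, row 3 is store=ST005. weekday columns in first-appearance order: Mon, Fri, Sat, Thu; column 3 is Sat.
Long rows with store=ST005, weekday=Sat: units_sold = 590.

590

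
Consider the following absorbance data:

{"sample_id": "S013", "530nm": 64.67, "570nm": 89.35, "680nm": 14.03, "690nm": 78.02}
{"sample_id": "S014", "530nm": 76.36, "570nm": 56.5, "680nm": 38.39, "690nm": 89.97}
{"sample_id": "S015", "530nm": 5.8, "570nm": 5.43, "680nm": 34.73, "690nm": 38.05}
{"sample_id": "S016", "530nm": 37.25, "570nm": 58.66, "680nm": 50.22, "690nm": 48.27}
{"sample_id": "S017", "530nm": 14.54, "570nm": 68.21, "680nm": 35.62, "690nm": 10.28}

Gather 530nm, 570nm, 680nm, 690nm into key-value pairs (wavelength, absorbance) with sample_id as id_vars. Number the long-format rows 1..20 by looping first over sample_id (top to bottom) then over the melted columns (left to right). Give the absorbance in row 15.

20 rows total (5 × 4). Row 15: index ⌊(15-1)/4⌋ = 3 into sample_id → S016; (15-1) mod 4 = 2 into the melted columns → 680nm.
So row 15 is (S016, 680nm, 50.22); absorbance = 50.22.

50.22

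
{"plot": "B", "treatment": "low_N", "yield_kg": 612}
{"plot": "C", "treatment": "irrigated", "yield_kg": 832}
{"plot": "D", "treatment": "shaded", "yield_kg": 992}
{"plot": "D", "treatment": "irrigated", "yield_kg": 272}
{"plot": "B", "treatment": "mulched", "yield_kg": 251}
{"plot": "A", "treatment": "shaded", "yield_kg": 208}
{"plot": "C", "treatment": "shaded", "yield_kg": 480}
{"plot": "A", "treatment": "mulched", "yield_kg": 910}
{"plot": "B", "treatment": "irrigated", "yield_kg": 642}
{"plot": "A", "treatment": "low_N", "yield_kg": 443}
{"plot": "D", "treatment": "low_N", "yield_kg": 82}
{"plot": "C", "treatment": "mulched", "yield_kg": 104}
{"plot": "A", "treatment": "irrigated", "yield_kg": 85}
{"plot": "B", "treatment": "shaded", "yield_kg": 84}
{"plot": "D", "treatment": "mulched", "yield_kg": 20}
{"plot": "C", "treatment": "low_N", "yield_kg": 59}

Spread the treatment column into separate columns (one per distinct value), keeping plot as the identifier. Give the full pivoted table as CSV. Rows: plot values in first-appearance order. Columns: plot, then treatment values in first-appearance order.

Columns: plot plus the 4 distinct treatment values (low_N, irrigated, shaded, mulched).
For example, row B column low_N takes yield_kg=612 from the long row (B, low_N).

plot,low_N,irrigated,shaded,mulched
B,612,642,84,251
C,59,832,480,104
D,82,272,992,20
A,443,85,208,910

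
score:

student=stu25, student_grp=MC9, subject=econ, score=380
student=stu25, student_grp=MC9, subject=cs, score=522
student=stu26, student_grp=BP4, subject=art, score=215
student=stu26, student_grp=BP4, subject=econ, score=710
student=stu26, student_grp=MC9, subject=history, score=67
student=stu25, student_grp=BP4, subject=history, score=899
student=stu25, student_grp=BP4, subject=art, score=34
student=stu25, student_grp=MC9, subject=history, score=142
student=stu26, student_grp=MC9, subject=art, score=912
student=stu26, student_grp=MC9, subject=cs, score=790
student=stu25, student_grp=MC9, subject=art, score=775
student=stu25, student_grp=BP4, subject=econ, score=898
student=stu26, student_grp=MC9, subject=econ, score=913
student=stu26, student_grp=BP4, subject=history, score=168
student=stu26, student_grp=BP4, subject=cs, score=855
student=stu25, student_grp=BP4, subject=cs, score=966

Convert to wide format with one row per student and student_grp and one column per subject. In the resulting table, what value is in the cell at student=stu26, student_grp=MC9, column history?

Wide layout: rows indexed by student and student_grp, columns are the 4 distinct subject values (econ, cs, art, history).
Cell (student=stu26, student_grp=MC9, subject=history) draws from the long row where student=stu26, student_grp=MC9 and subject=history, which has score=67.

67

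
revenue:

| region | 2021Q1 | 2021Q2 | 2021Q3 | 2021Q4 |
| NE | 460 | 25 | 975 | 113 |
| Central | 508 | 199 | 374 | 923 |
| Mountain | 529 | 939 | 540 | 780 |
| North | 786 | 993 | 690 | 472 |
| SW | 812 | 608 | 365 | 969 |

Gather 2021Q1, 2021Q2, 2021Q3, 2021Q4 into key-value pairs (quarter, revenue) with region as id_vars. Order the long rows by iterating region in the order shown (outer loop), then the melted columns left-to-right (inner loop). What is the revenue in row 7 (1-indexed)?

20 rows total (5 × 4). Row 7: index ⌊(7-1)/4⌋ = 1 into region → Central; (7-1) mod 4 = 2 into the melted columns → 2021Q3.
So row 7 is (Central, 2021Q3, 374); revenue = 374.

374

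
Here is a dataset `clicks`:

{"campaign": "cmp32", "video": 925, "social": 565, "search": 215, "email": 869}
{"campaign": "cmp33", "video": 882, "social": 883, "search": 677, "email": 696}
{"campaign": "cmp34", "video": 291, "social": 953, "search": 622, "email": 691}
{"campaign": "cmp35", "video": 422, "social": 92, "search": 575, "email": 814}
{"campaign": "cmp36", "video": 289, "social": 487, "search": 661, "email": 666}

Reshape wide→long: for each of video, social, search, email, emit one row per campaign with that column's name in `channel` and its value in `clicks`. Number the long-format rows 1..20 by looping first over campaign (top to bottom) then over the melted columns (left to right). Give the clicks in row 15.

575

20 rows total (5 × 4). Row 15: index ⌊(15-1)/4⌋ = 3 into campaign → cmp35; (15-1) mod 4 = 2 into the melted columns → search.
So row 15 is (cmp35, search, 575); clicks = 575.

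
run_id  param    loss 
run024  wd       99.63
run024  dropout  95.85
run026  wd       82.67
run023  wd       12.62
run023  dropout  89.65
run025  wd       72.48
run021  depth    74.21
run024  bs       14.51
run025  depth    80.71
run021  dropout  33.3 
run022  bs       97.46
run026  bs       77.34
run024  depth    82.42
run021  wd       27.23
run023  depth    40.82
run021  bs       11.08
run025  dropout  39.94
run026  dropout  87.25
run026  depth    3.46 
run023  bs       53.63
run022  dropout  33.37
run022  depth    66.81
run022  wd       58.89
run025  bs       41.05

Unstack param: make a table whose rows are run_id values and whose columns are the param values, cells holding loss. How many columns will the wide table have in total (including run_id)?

5

1 column for run_id plus 4 distinct param values → 5 columns.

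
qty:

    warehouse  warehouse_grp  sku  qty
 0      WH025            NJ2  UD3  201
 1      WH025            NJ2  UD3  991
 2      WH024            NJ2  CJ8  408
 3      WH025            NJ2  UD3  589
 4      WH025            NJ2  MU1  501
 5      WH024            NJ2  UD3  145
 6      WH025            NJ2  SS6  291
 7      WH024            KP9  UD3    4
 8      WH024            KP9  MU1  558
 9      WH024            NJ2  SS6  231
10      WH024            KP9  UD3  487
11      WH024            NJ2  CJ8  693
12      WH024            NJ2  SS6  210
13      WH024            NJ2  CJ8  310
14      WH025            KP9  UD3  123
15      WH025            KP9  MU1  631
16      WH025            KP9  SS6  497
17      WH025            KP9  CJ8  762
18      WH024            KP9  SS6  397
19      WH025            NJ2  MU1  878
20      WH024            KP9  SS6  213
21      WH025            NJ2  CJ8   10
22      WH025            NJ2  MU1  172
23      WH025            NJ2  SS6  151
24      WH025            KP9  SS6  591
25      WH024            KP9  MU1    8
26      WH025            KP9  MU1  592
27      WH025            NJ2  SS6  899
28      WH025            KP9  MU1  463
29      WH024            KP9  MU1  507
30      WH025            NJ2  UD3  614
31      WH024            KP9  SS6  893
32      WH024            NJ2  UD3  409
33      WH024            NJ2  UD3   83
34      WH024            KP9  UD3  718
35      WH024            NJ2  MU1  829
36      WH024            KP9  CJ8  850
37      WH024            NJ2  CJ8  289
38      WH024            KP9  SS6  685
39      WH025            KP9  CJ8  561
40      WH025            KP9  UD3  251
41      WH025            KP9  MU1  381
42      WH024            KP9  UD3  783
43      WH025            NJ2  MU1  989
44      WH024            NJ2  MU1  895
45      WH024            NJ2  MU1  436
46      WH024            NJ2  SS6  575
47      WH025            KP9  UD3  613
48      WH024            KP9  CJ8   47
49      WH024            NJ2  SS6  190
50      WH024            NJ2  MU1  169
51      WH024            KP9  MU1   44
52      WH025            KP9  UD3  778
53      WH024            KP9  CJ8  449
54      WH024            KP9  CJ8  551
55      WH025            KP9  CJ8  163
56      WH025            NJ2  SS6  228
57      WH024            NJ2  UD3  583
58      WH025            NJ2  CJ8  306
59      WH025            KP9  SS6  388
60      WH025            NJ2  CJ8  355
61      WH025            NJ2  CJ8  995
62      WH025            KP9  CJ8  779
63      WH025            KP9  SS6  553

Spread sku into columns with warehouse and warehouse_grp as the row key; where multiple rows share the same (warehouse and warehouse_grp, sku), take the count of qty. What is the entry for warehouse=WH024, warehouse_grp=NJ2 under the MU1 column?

Rows with warehouse=WH024, warehouse_grp=NJ2 and sku=MU1: qty values are 829, 895, 436, 169.
4 rows match — count = 4.

4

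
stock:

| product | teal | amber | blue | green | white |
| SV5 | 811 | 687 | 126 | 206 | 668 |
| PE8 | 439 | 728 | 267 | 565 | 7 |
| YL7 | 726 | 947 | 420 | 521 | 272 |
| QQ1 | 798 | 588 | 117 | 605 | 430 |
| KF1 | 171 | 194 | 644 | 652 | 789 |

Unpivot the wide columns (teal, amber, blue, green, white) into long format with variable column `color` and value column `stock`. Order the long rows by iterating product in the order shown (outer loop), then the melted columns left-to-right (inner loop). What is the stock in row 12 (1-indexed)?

25 rows total (5 × 5). Row 12: index ⌊(12-1)/5⌋ = 2 into product → YL7; (12-1) mod 5 = 1 into the melted columns → amber.
So row 12 is (YL7, amber, 947); stock = 947.

947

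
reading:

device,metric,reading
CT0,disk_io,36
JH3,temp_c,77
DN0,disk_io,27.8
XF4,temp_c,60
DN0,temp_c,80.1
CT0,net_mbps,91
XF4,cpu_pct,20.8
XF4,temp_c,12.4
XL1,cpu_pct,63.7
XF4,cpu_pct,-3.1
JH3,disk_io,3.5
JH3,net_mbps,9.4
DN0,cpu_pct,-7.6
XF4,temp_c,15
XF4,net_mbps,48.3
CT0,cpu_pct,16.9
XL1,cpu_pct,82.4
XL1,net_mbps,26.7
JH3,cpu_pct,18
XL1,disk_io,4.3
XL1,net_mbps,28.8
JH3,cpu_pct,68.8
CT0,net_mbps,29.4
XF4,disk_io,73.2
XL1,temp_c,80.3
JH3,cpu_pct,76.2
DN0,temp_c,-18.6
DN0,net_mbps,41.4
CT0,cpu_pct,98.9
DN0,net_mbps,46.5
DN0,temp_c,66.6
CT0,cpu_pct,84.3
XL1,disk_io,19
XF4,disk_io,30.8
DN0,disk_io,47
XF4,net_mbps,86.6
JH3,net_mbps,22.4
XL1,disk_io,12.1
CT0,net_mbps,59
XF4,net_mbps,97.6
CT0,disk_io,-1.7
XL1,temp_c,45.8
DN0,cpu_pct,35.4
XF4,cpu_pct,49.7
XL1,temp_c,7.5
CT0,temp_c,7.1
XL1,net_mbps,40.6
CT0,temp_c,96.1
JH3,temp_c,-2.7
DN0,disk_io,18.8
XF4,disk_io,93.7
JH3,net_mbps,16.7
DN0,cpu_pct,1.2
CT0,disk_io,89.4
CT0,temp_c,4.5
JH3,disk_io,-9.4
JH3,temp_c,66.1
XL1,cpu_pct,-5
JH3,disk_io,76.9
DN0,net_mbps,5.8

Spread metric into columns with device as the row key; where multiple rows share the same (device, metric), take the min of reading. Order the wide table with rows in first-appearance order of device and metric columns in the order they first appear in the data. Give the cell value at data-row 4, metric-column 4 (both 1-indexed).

-3.1

With rows in first-appearance order of device, row 4 is device=XF4. metric columns in first-appearance order: disk_io, temp_c, net_mbps, cpu_pct; column 4 is cpu_pct.
Long rows with device=XF4, metric=cpu_pct: min(20.8, -3.1, 49.7) = -3.1.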